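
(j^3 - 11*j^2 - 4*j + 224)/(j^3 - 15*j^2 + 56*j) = (j + 4)/j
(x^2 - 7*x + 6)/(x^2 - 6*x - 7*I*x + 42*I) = (x - 1)/(x - 7*I)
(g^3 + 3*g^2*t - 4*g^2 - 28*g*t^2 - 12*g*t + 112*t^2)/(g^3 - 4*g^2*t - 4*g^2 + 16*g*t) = (g + 7*t)/g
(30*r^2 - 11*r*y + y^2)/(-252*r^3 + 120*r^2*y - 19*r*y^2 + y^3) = (-5*r + y)/(42*r^2 - 13*r*y + y^2)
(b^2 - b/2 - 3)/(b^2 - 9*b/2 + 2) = (2*b^2 - b - 6)/(2*b^2 - 9*b + 4)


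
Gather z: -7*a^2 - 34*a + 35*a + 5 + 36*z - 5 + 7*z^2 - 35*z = -7*a^2 + a + 7*z^2 + z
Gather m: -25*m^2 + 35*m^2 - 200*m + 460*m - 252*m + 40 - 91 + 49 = 10*m^2 + 8*m - 2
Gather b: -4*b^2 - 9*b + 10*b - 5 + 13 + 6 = -4*b^2 + b + 14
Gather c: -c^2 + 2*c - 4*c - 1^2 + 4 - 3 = -c^2 - 2*c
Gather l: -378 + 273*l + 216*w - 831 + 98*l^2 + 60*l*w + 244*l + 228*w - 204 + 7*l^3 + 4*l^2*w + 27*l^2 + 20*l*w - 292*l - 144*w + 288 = 7*l^3 + l^2*(4*w + 125) + l*(80*w + 225) + 300*w - 1125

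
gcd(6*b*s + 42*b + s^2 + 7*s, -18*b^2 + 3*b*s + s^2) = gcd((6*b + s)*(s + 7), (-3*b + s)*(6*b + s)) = 6*b + s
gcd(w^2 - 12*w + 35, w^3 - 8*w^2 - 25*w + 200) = w - 5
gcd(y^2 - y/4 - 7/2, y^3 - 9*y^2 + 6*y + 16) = y - 2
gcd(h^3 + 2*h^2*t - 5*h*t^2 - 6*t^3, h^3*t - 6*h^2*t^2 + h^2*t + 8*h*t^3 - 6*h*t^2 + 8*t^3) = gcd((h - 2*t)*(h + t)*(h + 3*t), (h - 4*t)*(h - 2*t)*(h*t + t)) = -h + 2*t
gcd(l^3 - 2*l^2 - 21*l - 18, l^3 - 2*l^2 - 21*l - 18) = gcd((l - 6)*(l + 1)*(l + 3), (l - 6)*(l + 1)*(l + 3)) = l^3 - 2*l^2 - 21*l - 18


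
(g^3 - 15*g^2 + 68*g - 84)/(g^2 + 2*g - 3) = (g^3 - 15*g^2 + 68*g - 84)/(g^2 + 2*g - 3)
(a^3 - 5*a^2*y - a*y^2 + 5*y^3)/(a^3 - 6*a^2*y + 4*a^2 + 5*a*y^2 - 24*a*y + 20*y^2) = (a + y)/(a + 4)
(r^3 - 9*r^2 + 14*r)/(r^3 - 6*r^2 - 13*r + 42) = r/(r + 3)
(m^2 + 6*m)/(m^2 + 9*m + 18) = m/(m + 3)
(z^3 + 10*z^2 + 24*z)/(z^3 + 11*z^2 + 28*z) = (z + 6)/(z + 7)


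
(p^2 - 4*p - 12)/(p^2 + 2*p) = (p - 6)/p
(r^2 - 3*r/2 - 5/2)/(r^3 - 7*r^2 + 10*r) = (2*r^2 - 3*r - 5)/(2*r*(r^2 - 7*r + 10))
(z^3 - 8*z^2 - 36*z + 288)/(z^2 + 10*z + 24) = (z^2 - 14*z + 48)/(z + 4)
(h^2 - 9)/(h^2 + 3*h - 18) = (h + 3)/(h + 6)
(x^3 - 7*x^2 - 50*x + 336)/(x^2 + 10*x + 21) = (x^2 - 14*x + 48)/(x + 3)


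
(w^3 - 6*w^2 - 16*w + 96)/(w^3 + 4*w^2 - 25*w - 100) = (w^2 - 10*w + 24)/(w^2 - 25)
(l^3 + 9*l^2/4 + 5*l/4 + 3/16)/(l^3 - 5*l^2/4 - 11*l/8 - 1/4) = (l + 3/2)/(l - 2)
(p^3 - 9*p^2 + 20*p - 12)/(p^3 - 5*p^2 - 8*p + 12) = (p - 2)/(p + 2)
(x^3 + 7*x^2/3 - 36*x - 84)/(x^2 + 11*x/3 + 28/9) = 3*(x^2 - 36)/(3*x + 4)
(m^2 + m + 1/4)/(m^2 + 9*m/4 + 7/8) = 2*(2*m + 1)/(4*m + 7)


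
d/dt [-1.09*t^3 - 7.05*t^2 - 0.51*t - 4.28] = -3.27*t^2 - 14.1*t - 0.51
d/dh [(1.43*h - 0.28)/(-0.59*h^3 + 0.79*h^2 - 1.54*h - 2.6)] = (1.6874*h^3 - 1.6253*h^2 + 0.4424*h - 4.1492)/(0.3481*h^6 - 0.9322*h^5 + 2.4413*h^4 + 0.6348*h^3 - 1.7364*h^2 + 8.008*h + 6.76)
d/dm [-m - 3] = -1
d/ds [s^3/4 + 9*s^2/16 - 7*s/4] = 3*s^2/4 + 9*s/8 - 7/4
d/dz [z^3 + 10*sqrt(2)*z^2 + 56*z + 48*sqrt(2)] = 3*z^2 + 20*sqrt(2)*z + 56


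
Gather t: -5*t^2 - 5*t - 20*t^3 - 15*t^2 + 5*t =-20*t^3 - 20*t^2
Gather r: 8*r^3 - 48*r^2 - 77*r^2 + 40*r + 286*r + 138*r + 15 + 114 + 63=8*r^3 - 125*r^2 + 464*r + 192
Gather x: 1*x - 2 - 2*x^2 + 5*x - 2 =-2*x^2 + 6*x - 4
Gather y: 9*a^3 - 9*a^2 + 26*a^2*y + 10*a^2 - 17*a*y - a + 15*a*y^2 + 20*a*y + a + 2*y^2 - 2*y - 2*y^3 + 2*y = 9*a^3 + a^2 - 2*y^3 + y^2*(15*a + 2) + y*(26*a^2 + 3*a)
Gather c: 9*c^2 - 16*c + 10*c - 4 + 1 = 9*c^2 - 6*c - 3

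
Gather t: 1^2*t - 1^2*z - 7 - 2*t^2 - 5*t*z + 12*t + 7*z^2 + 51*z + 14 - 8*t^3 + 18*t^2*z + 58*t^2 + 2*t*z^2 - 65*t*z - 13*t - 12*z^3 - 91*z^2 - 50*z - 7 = -8*t^3 + t^2*(18*z + 56) + t*(2*z^2 - 70*z) - 12*z^3 - 84*z^2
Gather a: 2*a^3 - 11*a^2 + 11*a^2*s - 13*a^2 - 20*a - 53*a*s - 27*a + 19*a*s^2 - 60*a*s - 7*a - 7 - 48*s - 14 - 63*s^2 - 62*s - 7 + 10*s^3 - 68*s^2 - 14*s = 2*a^3 + a^2*(11*s - 24) + a*(19*s^2 - 113*s - 54) + 10*s^3 - 131*s^2 - 124*s - 28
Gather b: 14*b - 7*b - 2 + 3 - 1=7*b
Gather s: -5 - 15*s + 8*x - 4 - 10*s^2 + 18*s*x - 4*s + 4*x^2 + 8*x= -10*s^2 + s*(18*x - 19) + 4*x^2 + 16*x - 9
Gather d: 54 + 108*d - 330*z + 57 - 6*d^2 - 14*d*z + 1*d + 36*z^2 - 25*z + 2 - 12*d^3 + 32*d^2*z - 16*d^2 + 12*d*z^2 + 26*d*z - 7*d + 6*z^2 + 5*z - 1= -12*d^3 + d^2*(32*z - 22) + d*(12*z^2 + 12*z + 102) + 42*z^2 - 350*z + 112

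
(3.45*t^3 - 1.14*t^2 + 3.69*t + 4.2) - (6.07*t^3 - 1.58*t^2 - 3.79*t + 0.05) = -2.62*t^3 + 0.44*t^2 + 7.48*t + 4.15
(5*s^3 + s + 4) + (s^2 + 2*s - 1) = 5*s^3 + s^2 + 3*s + 3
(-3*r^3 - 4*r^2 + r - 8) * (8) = -24*r^3 - 32*r^2 + 8*r - 64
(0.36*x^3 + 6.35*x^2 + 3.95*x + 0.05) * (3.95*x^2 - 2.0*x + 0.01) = 1.422*x^5 + 24.3625*x^4 + 2.9061*x^3 - 7.639*x^2 - 0.0605*x + 0.0005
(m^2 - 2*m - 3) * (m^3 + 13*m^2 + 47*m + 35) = m^5 + 11*m^4 + 18*m^3 - 98*m^2 - 211*m - 105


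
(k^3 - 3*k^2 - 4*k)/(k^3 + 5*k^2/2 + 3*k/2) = 2*(k - 4)/(2*k + 3)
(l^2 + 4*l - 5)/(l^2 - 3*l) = (l^2 + 4*l - 5)/(l*(l - 3))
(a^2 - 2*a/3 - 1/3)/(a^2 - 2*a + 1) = (a + 1/3)/(a - 1)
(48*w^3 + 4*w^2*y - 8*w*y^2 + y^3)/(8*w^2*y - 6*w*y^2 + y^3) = (-12*w^2 - 4*w*y + y^2)/(y*(-2*w + y))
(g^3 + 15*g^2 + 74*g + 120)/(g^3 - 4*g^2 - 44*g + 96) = (g^2 + 9*g + 20)/(g^2 - 10*g + 16)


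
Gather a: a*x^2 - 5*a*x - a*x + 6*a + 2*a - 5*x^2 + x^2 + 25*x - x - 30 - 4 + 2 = a*(x^2 - 6*x + 8) - 4*x^2 + 24*x - 32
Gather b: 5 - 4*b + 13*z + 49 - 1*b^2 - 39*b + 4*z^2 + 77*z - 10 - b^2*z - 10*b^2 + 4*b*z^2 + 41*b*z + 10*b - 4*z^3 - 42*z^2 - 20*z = b^2*(-z - 11) + b*(4*z^2 + 41*z - 33) - 4*z^3 - 38*z^2 + 70*z + 44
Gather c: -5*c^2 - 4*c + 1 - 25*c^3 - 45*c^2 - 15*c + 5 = -25*c^3 - 50*c^2 - 19*c + 6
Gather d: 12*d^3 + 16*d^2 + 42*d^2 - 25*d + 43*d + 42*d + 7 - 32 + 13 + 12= 12*d^3 + 58*d^2 + 60*d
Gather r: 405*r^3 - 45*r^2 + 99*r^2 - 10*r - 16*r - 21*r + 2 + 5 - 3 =405*r^3 + 54*r^2 - 47*r + 4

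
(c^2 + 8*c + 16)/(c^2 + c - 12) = (c + 4)/(c - 3)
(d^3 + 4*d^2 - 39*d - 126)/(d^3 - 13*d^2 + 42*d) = (d^2 + 10*d + 21)/(d*(d - 7))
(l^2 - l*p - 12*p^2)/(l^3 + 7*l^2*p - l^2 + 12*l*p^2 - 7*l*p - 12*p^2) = (l - 4*p)/(l^2 + 4*l*p - l - 4*p)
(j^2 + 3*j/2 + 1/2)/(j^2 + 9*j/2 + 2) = (j + 1)/(j + 4)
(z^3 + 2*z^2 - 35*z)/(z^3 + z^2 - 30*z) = (z + 7)/(z + 6)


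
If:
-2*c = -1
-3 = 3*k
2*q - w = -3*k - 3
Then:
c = 1/2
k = -1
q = w/2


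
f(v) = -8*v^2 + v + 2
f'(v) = 1 - 16*v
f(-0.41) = 0.25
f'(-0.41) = 7.56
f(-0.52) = -0.68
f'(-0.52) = 9.32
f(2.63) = -50.71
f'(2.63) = -41.08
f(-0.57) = -1.17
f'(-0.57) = 10.12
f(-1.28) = -12.39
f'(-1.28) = 21.48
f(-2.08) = -34.69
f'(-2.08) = 34.28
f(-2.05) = -33.67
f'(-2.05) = 33.80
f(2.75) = -55.75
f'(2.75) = -43.00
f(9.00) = -637.00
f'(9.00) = -143.00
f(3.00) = -67.00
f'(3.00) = -47.00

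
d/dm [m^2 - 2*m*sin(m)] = -2*m*cos(m) + 2*m - 2*sin(m)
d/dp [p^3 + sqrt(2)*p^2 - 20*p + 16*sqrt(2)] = 3*p^2 + 2*sqrt(2)*p - 20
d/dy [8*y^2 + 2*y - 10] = 16*y + 2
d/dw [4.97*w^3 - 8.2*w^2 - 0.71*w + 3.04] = 14.91*w^2 - 16.4*w - 0.71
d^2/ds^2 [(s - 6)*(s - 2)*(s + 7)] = 6*s - 2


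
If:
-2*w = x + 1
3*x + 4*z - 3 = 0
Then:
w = 2*z/3 - 1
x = 1 - 4*z/3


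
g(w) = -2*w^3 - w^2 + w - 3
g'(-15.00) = -1319.00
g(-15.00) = 6507.00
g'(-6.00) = -203.00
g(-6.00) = 387.00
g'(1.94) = -25.46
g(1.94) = -19.43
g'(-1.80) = -14.84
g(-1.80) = 3.62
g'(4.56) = -132.88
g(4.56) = -208.87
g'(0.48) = -1.34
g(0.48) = -2.97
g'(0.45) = -1.12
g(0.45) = -2.93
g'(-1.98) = -18.56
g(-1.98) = 6.62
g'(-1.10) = -4.06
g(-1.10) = -2.65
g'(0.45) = -1.12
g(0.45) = -2.93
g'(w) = -6*w^2 - 2*w + 1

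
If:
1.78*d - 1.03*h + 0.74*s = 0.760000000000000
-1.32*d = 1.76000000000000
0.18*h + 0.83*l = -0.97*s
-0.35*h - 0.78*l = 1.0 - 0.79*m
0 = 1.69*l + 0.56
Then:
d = -1.33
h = -2.50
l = -0.33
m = -0.17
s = 0.75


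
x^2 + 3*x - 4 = (x - 1)*(x + 4)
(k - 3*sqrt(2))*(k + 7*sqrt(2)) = k^2 + 4*sqrt(2)*k - 42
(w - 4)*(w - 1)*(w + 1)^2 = w^4 - 3*w^3 - 5*w^2 + 3*w + 4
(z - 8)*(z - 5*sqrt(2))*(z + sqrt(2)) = z^3 - 8*z^2 - 4*sqrt(2)*z^2 - 10*z + 32*sqrt(2)*z + 80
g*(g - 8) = g^2 - 8*g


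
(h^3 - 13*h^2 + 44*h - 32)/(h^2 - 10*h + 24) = (h^2 - 9*h + 8)/(h - 6)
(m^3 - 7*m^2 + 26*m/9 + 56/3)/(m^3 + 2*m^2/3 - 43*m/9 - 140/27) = 3*(m - 6)/(3*m + 5)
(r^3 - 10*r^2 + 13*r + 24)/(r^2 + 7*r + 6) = (r^2 - 11*r + 24)/(r + 6)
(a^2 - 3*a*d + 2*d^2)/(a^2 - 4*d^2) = (a - d)/(a + 2*d)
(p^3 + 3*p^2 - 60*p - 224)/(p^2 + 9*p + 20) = (p^2 - p - 56)/(p + 5)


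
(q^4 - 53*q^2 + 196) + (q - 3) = q^4 - 53*q^2 + q + 193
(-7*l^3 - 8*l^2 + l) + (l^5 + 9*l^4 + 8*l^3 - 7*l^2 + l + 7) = l^5 + 9*l^4 + l^3 - 15*l^2 + 2*l + 7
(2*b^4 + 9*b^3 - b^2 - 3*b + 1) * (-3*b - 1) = -6*b^5 - 29*b^4 - 6*b^3 + 10*b^2 - 1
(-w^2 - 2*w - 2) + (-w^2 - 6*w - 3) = -2*w^2 - 8*w - 5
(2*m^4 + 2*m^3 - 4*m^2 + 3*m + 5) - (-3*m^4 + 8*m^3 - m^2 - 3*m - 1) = 5*m^4 - 6*m^3 - 3*m^2 + 6*m + 6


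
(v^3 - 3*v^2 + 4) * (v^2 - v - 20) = v^5 - 4*v^4 - 17*v^3 + 64*v^2 - 4*v - 80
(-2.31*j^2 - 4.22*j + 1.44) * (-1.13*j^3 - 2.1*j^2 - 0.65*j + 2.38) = 2.6103*j^5 + 9.6196*j^4 + 8.7363*j^3 - 5.7788*j^2 - 10.9796*j + 3.4272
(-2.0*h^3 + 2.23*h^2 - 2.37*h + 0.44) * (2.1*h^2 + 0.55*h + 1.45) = -4.2*h^5 + 3.583*h^4 - 6.6505*h^3 + 2.854*h^2 - 3.1945*h + 0.638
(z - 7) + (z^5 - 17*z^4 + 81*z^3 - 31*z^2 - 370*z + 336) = z^5 - 17*z^4 + 81*z^3 - 31*z^2 - 369*z + 329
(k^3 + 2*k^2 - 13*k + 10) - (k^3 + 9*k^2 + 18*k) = -7*k^2 - 31*k + 10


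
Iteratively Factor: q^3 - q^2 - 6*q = (q + 2)*(q^2 - 3*q) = (q - 3)*(q + 2)*(q)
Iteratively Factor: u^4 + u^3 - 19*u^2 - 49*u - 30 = (u + 3)*(u^3 - 2*u^2 - 13*u - 10) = (u - 5)*(u + 3)*(u^2 + 3*u + 2) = (u - 5)*(u + 1)*(u + 3)*(u + 2)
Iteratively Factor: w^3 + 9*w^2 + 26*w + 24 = (w + 4)*(w^2 + 5*w + 6) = (w + 2)*(w + 4)*(w + 3)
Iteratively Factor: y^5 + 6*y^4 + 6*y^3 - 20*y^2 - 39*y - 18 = (y + 1)*(y^4 + 5*y^3 + y^2 - 21*y - 18) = (y - 2)*(y + 1)*(y^3 + 7*y^2 + 15*y + 9) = (y - 2)*(y + 1)^2*(y^2 + 6*y + 9) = (y - 2)*(y + 1)^2*(y + 3)*(y + 3)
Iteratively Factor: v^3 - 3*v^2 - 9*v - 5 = (v - 5)*(v^2 + 2*v + 1) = (v - 5)*(v + 1)*(v + 1)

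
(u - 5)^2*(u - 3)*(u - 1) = u^4 - 14*u^3 + 68*u^2 - 130*u + 75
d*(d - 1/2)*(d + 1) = d^3 + d^2/2 - d/2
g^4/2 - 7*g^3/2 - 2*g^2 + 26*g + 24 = (g/2 + 1)*(g - 6)*(g - 4)*(g + 1)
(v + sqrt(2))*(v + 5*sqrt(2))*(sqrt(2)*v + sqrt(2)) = sqrt(2)*v^3 + sqrt(2)*v^2 + 12*v^2 + 12*v + 10*sqrt(2)*v + 10*sqrt(2)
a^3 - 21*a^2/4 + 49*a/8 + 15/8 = (a - 3)*(a - 5/2)*(a + 1/4)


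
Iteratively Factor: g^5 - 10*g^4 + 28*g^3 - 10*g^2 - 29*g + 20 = (g + 1)*(g^4 - 11*g^3 + 39*g^2 - 49*g + 20) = (g - 1)*(g + 1)*(g^3 - 10*g^2 + 29*g - 20) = (g - 5)*(g - 1)*(g + 1)*(g^2 - 5*g + 4) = (g - 5)*(g - 1)^2*(g + 1)*(g - 4)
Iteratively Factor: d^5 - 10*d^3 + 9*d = (d)*(d^4 - 10*d^2 + 9) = d*(d - 1)*(d^3 + d^2 - 9*d - 9) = d*(d - 1)*(d + 1)*(d^2 - 9) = d*(d - 3)*(d - 1)*(d + 1)*(d + 3)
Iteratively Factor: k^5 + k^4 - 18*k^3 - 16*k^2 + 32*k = (k + 2)*(k^4 - k^3 - 16*k^2 + 16*k) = (k - 1)*(k + 2)*(k^3 - 16*k) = (k - 1)*(k + 2)*(k + 4)*(k^2 - 4*k) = k*(k - 1)*(k + 2)*(k + 4)*(k - 4)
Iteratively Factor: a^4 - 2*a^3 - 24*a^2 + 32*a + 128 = (a - 4)*(a^3 + 2*a^2 - 16*a - 32) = (a - 4)*(a + 4)*(a^2 - 2*a - 8) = (a - 4)*(a + 2)*(a + 4)*(a - 4)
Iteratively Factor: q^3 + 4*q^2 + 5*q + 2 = (q + 1)*(q^2 + 3*q + 2) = (q + 1)*(q + 2)*(q + 1)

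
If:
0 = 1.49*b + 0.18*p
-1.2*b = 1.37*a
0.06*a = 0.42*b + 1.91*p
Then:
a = 0.00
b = 0.00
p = 0.00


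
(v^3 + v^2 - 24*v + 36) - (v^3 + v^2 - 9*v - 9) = 45 - 15*v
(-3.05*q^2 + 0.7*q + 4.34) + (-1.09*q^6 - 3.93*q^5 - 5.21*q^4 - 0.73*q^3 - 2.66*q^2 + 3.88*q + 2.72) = -1.09*q^6 - 3.93*q^5 - 5.21*q^4 - 0.73*q^3 - 5.71*q^2 + 4.58*q + 7.06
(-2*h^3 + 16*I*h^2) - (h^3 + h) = -3*h^3 + 16*I*h^2 - h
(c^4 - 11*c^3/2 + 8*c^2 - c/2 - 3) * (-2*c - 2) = -2*c^5 + 9*c^4 - 5*c^3 - 15*c^2 + 7*c + 6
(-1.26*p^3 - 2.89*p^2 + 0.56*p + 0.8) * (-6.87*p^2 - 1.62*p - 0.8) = 8.6562*p^5 + 21.8955*p^4 + 1.8426*p^3 - 4.0912*p^2 - 1.744*p - 0.64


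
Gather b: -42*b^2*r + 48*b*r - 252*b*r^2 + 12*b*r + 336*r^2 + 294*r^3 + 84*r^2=-42*b^2*r + b*(-252*r^2 + 60*r) + 294*r^3 + 420*r^2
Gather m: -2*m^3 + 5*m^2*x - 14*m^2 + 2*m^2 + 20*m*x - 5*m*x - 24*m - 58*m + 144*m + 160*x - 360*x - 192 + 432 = -2*m^3 + m^2*(5*x - 12) + m*(15*x + 62) - 200*x + 240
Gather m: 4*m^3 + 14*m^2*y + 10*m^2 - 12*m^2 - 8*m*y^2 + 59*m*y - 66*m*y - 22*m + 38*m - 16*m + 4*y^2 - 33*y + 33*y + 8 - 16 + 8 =4*m^3 + m^2*(14*y - 2) + m*(-8*y^2 - 7*y) + 4*y^2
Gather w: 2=2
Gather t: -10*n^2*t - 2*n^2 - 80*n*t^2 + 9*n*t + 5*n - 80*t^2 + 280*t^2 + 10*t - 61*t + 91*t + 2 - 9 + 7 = -2*n^2 + 5*n + t^2*(200 - 80*n) + t*(-10*n^2 + 9*n + 40)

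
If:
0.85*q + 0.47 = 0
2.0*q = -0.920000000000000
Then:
No Solution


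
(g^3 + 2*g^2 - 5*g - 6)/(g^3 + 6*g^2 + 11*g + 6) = (g - 2)/(g + 2)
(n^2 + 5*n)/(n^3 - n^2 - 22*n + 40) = n/(n^2 - 6*n + 8)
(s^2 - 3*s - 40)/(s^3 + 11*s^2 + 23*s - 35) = (s - 8)/(s^2 + 6*s - 7)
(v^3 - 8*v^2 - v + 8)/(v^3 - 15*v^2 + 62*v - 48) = (v + 1)/(v - 6)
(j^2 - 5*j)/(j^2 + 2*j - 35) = j/(j + 7)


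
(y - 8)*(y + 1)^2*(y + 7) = y^4 + y^3 - 57*y^2 - 113*y - 56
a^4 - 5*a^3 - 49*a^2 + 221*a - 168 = (a - 8)*(a - 3)*(a - 1)*(a + 7)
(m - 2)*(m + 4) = m^2 + 2*m - 8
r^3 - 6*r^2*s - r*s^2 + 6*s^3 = (r - 6*s)*(r - s)*(r + s)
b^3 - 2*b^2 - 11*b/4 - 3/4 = (b - 3)*(b + 1/2)^2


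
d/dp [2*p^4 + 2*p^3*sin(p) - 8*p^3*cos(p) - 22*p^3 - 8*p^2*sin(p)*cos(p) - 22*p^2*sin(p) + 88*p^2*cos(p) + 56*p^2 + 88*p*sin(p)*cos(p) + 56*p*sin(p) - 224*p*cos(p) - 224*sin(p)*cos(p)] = 8*p^3*sin(p) + 2*p^3*cos(p) + 8*p^3 - 82*p^2*sin(p) - 46*p^2*cos(p) - 8*p^2*cos(2*p) - 66*p^2 + 180*p*sin(p) - 8*p*sin(2*p) + 232*p*cos(p) + 88*p*cos(2*p) + 112*p + 56*sin(p) + 44*sin(2*p) - 224*cos(p) - 224*cos(2*p)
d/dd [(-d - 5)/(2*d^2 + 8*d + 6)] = (-d^2 - 4*d + 2*(d + 2)*(d + 5) - 3)/(2*(d^2 + 4*d + 3)^2)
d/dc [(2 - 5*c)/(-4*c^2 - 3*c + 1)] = (-20*c^2 + 16*c + 1)/(16*c^4 + 24*c^3 + c^2 - 6*c + 1)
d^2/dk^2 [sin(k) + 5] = -sin(k)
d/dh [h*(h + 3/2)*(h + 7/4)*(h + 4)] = 4*h^3 + 87*h^2/4 + 125*h/4 + 21/2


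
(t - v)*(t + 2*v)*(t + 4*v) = t^3 + 5*t^2*v + 2*t*v^2 - 8*v^3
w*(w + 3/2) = w^2 + 3*w/2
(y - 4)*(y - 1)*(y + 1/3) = y^3 - 14*y^2/3 + 7*y/3 + 4/3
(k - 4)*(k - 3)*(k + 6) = k^3 - k^2 - 30*k + 72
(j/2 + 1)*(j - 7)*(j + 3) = j^3/2 - j^2 - 29*j/2 - 21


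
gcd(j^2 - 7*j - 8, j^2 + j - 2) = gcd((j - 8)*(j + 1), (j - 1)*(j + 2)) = 1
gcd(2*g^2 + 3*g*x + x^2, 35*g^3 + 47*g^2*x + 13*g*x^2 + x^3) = g + x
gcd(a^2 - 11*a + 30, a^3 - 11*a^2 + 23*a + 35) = a - 5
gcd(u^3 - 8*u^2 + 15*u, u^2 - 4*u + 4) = 1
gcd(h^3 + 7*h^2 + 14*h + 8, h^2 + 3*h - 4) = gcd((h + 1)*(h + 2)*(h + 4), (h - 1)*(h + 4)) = h + 4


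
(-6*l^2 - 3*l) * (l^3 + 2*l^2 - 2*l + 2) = -6*l^5 - 15*l^4 + 6*l^3 - 6*l^2 - 6*l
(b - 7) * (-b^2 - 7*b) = -b^3 + 49*b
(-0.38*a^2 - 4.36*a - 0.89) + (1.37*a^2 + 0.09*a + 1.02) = 0.99*a^2 - 4.27*a + 0.13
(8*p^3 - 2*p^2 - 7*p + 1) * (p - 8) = 8*p^4 - 66*p^3 + 9*p^2 + 57*p - 8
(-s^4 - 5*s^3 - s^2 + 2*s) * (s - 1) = -s^5 - 4*s^4 + 4*s^3 + 3*s^2 - 2*s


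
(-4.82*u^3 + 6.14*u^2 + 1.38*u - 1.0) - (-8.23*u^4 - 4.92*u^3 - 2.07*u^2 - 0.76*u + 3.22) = 8.23*u^4 + 0.0999999999999996*u^3 + 8.21*u^2 + 2.14*u - 4.22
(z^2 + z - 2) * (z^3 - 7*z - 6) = z^5 + z^4 - 9*z^3 - 13*z^2 + 8*z + 12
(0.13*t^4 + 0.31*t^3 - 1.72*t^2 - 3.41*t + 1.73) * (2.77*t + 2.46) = 0.3601*t^5 + 1.1785*t^4 - 4.0018*t^3 - 13.6769*t^2 - 3.5965*t + 4.2558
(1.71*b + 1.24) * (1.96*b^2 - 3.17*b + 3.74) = 3.3516*b^3 - 2.9903*b^2 + 2.4646*b + 4.6376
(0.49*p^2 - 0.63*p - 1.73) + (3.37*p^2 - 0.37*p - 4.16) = 3.86*p^2 - 1.0*p - 5.89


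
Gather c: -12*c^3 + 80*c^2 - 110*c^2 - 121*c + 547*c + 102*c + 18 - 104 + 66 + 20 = -12*c^3 - 30*c^2 + 528*c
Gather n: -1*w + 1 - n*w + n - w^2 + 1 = n*(1 - w) - w^2 - w + 2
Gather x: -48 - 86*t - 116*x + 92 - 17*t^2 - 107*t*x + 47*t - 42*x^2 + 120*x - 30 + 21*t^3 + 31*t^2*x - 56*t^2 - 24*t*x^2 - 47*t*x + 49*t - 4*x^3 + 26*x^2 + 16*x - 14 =21*t^3 - 73*t^2 + 10*t - 4*x^3 + x^2*(-24*t - 16) + x*(31*t^2 - 154*t + 20)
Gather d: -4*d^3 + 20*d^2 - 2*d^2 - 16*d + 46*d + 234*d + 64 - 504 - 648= -4*d^3 + 18*d^2 + 264*d - 1088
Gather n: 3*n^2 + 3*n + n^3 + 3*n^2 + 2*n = n^3 + 6*n^2 + 5*n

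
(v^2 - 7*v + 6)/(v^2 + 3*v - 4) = (v - 6)/(v + 4)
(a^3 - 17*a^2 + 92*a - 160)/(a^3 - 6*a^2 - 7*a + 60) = (a - 8)/(a + 3)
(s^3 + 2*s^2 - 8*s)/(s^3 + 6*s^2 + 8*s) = (s - 2)/(s + 2)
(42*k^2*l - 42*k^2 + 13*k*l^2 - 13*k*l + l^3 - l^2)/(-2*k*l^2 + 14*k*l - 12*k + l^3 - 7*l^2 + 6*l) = (-42*k^2 - 13*k*l - l^2)/(2*k*l - 12*k - l^2 + 6*l)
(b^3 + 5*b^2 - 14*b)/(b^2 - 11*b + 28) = b*(b^2 + 5*b - 14)/(b^2 - 11*b + 28)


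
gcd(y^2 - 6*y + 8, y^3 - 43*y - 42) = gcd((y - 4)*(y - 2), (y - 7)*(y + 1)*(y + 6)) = 1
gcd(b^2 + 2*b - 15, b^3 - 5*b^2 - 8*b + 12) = 1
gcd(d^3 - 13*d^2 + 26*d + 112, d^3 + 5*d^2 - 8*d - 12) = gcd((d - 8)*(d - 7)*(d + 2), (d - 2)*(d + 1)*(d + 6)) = 1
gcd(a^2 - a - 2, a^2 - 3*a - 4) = a + 1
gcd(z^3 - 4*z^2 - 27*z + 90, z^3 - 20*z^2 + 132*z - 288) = z - 6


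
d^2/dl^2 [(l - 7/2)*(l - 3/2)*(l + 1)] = 6*l - 8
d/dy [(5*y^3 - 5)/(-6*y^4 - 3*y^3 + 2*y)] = 5*(6*y^6 - 20*y^3 - 9*y^2 + 2)/(y^2*(36*y^6 + 36*y^5 + 9*y^4 - 24*y^3 - 12*y^2 + 4))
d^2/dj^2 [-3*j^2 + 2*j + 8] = -6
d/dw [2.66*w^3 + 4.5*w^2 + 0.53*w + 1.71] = 7.98*w^2 + 9.0*w + 0.53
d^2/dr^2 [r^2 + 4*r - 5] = 2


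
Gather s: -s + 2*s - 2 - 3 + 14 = s + 9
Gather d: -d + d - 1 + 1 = 0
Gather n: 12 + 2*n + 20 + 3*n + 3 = 5*n + 35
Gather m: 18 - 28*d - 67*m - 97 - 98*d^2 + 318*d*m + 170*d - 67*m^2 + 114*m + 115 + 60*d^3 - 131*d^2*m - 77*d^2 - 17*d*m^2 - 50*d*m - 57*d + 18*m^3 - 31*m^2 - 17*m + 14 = 60*d^3 - 175*d^2 + 85*d + 18*m^3 + m^2*(-17*d - 98) + m*(-131*d^2 + 268*d + 30) + 50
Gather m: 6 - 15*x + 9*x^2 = 9*x^2 - 15*x + 6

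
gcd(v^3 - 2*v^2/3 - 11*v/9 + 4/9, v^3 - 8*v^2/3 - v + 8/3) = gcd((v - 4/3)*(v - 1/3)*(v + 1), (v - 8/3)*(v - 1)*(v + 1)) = v + 1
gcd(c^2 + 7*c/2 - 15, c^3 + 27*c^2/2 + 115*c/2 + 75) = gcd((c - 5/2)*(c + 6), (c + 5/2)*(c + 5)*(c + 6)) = c + 6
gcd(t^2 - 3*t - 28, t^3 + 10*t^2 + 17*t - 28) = t + 4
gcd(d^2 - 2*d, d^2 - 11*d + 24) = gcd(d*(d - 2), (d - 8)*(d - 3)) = 1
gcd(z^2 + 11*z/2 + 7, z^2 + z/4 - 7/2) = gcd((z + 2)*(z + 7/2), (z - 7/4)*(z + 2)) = z + 2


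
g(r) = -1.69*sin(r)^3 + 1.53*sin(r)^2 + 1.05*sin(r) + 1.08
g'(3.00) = -1.37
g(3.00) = 1.25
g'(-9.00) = 0.98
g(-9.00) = 1.03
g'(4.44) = 1.78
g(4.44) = 3.00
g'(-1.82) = 1.65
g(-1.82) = 3.04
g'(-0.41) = -0.89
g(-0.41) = 1.01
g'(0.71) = 0.68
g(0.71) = 1.95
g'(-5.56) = 0.64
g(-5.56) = 1.96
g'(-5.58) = 0.69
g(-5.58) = 1.94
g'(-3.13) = -1.01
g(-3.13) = 1.07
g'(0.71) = 0.68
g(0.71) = 1.95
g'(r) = -5.07*sin(r)^2*cos(r) + 3.06*sin(r)*cos(r) + 1.05*cos(r)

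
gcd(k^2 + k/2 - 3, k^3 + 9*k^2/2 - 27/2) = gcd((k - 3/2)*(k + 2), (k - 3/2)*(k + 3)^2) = k - 3/2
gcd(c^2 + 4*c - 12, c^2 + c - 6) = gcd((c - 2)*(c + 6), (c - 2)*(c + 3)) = c - 2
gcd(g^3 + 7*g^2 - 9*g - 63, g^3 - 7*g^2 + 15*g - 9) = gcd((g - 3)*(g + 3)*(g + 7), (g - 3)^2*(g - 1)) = g - 3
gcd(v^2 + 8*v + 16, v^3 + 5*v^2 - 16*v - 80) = v + 4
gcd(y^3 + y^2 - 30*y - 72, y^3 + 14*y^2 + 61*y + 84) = y^2 + 7*y + 12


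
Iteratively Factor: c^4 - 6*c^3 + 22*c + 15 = (c + 1)*(c^3 - 7*c^2 + 7*c + 15) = (c + 1)^2*(c^2 - 8*c + 15) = (c - 3)*(c + 1)^2*(c - 5)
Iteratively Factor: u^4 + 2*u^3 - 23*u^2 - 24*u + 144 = (u - 3)*(u^3 + 5*u^2 - 8*u - 48) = (u - 3)^2*(u^2 + 8*u + 16) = (u - 3)^2*(u + 4)*(u + 4)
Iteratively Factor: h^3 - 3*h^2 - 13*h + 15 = (h + 3)*(h^2 - 6*h + 5) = (h - 5)*(h + 3)*(h - 1)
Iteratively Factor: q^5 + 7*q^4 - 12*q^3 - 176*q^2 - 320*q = (q + 4)*(q^4 + 3*q^3 - 24*q^2 - 80*q) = (q + 4)^2*(q^3 - q^2 - 20*q) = (q + 4)^3*(q^2 - 5*q) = q*(q + 4)^3*(q - 5)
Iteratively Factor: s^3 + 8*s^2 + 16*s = (s + 4)*(s^2 + 4*s) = s*(s + 4)*(s + 4)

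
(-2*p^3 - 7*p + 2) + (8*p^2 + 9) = -2*p^3 + 8*p^2 - 7*p + 11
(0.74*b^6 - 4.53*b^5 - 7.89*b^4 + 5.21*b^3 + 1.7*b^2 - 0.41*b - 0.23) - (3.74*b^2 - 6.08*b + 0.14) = 0.74*b^6 - 4.53*b^5 - 7.89*b^4 + 5.21*b^3 - 2.04*b^2 + 5.67*b - 0.37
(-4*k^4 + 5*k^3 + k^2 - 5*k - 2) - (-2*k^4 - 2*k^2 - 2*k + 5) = -2*k^4 + 5*k^3 + 3*k^2 - 3*k - 7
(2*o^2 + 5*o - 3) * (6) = 12*o^2 + 30*o - 18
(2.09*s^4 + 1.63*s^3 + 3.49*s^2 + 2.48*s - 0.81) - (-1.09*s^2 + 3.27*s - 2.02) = 2.09*s^4 + 1.63*s^3 + 4.58*s^2 - 0.79*s + 1.21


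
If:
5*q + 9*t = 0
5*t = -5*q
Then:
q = 0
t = 0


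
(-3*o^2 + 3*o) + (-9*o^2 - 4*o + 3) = -12*o^2 - o + 3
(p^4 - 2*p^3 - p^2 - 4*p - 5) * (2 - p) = -p^5 + 4*p^4 - 3*p^3 + 2*p^2 - 3*p - 10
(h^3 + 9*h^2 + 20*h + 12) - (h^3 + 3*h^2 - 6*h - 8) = 6*h^2 + 26*h + 20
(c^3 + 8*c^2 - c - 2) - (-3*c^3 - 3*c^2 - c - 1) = 4*c^3 + 11*c^2 - 1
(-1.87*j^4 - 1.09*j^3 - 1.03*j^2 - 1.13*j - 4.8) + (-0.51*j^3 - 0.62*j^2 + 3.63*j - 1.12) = -1.87*j^4 - 1.6*j^3 - 1.65*j^2 + 2.5*j - 5.92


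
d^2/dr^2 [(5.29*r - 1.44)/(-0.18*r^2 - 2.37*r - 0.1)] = (-(0.36*r + 2.37)*(0.72*r + 4.74)*(5.29*r - 1.44) + (5.7132*r + 24.5562)*(0.18*r^2 + 2.37*r + 0.1))/(0.18*r^2 + 2.37*r + 0.1)^3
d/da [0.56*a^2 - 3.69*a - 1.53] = 1.12*a - 3.69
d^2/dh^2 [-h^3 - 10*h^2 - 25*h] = -6*h - 20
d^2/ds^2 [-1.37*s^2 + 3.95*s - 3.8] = -2.74000000000000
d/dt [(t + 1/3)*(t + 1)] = 2*t + 4/3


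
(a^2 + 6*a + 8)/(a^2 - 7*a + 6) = (a^2 + 6*a + 8)/(a^2 - 7*a + 6)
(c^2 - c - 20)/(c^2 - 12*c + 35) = (c + 4)/(c - 7)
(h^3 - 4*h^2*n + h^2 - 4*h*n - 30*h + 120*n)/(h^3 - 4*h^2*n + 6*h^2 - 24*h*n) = (h - 5)/h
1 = 1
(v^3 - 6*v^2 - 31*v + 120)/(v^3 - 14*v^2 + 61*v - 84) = (v^2 - 3*v - 40)/(v^2 - 11*v + 28)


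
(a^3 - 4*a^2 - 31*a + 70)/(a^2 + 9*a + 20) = (a^2 - 9*a + 14)/(a + 4)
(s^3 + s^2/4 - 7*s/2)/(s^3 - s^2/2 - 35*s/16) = 4*(s + 2)/(4*s + 5)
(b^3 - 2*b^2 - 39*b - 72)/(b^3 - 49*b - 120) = (b + 3)/(b + 5)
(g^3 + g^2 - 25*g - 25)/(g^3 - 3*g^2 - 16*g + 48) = (g^3 + g^2 - 25*g - 25)/(g^3 - 3*g^2 - 16*g + 48)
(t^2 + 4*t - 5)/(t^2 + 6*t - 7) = (t + 5)/(t + 7)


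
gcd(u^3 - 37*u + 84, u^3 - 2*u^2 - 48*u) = 1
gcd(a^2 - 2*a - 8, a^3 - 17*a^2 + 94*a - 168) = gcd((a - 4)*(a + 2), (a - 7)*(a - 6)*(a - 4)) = a - 4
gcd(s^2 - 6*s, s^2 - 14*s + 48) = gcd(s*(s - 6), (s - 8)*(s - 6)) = s - 6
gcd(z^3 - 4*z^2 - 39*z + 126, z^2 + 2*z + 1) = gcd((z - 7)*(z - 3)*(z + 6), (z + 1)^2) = 1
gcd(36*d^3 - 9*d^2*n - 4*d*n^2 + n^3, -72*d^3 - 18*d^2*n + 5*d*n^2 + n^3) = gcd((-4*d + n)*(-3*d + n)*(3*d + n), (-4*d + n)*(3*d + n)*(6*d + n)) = 12*d^2 + d*n - n^2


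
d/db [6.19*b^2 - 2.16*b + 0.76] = 12.38*b - 2.16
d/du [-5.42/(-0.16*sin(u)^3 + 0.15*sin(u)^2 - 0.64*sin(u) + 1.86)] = (-2.6016*sin(u)^2 + 1.626*sin(u) - 3.4688)*cos(u)/(0.16*sin(u)^3 - 0.15*sin(u)^2 + 0.64*sin(u) - 1.86)^2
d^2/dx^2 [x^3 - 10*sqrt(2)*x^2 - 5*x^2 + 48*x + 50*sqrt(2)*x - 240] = 6*x - 20*sqrt(2) - 10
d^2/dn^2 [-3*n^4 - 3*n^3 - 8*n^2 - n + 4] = -36*n^2 - 18*n - 16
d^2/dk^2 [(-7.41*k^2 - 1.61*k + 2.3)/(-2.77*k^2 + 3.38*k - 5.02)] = (-5.6843418860808e-14*k^4 + 163.46047*k^3 - 724.120104*k^2 - 5.12228399999998*k + 439.5182)/(21.253933*k^6 - 77.803206*k^5 + 210.490638*k^4 - 320.615984*k^3 + 381.466788*k^2 - 255.532056*k + 126.506008)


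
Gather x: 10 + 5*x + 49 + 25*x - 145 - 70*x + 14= -40*x - 72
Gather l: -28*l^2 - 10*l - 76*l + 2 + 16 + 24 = -28*l^2 - 86*l + 42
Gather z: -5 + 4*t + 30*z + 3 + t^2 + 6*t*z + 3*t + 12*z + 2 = t^2 + 7*t + z*(6*t + 42)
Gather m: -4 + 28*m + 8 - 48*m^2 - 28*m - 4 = -48*m^2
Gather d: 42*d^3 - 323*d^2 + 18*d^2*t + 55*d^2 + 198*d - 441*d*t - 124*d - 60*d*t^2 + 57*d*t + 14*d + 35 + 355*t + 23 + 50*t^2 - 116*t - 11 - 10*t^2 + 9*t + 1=42*d^3 + d^2*(18*t - 268) + d*(-60*t^2 - 384*t + 88) + 40*t^2 + 248*t + 48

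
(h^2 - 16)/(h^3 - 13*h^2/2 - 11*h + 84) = 2*(h + 4)/(2*h^2 - 5*h - 42)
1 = 1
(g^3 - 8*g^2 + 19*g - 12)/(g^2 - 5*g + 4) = g - 3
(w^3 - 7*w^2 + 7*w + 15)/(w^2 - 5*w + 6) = (w^2 - 4*w - 5)/(w - 2)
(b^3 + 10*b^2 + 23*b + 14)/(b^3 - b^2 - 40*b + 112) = (b^2 + 3*b + 2)/(b^2 - 8*b + 16)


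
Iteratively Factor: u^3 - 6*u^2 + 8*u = (u)*(u^2 - 6*u + 8) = u*(u - 2)*(u - 4)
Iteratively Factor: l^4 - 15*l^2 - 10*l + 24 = (l + 2)*(l^3 - 2*l^2 - 11*l + 12) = (l + 2)*(l + 3)*(l^2 - 5*l + 4) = (l - 1)*(l + 2)*(l + 3)*(l - 4)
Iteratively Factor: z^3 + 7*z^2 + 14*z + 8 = (z + 1)*(z^2 + 6*z + 8) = (z + 1)*(z + 4)*(z + 2)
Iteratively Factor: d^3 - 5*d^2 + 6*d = (d)*(d^2 - 5*d + 6) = d*(d - 3)*(d - 2)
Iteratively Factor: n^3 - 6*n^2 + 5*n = (n - 5)*(n^2 - n) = n*(n - 5)*(n - 1)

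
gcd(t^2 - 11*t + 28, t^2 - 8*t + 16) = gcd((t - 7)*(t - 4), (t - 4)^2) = t - 4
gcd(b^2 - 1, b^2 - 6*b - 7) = b + 1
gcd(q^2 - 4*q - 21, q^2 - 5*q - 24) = q + 3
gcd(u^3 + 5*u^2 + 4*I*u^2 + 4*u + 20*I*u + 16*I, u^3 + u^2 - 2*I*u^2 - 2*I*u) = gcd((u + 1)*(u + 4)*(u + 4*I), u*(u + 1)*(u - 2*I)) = u + 1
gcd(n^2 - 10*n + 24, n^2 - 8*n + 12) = n - 6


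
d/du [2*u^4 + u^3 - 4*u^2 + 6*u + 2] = 8*u^3 + 3*u^2 - 8*u + 6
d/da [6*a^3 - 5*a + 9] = 18*a^2 - 5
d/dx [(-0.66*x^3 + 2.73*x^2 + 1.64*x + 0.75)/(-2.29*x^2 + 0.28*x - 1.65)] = (1.5114*x^4 - 0.3696*x^3 + 7.787*x^2 - 5.574*x - 2.916)/(5.2441*x^4 - 1.2824*x^3 + 7.6354*x^2 - 0.924*x + 2.7225)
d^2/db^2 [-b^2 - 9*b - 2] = -2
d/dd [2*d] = 2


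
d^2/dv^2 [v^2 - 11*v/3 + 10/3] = 2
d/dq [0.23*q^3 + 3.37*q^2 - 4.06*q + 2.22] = 0.69*q^2 + 6.74*q - 4.06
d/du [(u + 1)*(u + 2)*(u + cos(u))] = -(u + 1)*(u + 2)*(sin(u) - 1) + (u + 1)*(u + cos(u)) + (u + 2)*(u + cos(u))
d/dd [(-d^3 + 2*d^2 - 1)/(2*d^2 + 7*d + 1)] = (-2*d^4 - 14*d^3 + 11*d^2 + 8*d + 7)/(4*d^4 + 28*d^3 + 53*d^2 + 14*d + 1)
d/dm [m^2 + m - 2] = 2*m + 1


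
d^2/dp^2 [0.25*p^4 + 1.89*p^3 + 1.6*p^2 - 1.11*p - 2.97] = 3.0*p^2 + 11.34*p + 3.2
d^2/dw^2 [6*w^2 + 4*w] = 12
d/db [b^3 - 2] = 3*b^2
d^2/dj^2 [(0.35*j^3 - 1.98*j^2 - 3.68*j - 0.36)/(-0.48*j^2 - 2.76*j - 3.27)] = (-2.22044604925031e-16*j^4 - 7.784064*j^3 - 37.102104*j^2 - 54.25029*j - 19.727028)/(0.110592*j^6 + 1.907712*j^5 + 13.229568*j^4 + 47.017152*j^3 + 90.126432*j^2 + 88.537212*j + 34.965783)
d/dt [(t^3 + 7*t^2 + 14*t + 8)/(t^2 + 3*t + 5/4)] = 4*(4*t^4 + 24*t^3 + 43*t^2 + 6*t - 26)/(16*t^4 + 96*t^3 + 184*t^2 + 120*t + 25)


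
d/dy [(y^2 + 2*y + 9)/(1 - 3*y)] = (-3*y^2 + 2*y + 29)/(9*y^2 - 6*y + 1)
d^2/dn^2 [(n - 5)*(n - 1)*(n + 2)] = 6*n - 8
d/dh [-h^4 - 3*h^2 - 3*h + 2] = -4*h^3 - 6*h - 3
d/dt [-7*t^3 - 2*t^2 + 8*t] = -21*t^2 - 4*t + 8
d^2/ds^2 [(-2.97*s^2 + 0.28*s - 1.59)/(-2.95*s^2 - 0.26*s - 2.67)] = (2.8421709430404e-14*s^4 - 9.42938*s^3 - 57.3373800000001*s^2 + 20.5497*s + 17.902116)/(25.672375*s^6 + 6.78795*s^5 + 70.305285*s^4 + 12.304916*s^3 + 63.632241*s^2 + 5.560542*s + 19.034163)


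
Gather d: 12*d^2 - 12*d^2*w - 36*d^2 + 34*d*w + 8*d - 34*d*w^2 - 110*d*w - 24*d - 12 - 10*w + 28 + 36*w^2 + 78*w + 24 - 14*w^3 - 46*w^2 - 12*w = d^2*(-12*w - 24) + d*(-34*w^2 - 76*w - 16) - 14*w^3 - 10*w^2 + 56*w + 40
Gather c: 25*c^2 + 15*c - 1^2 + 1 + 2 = 25*c^2 + 15*c + 2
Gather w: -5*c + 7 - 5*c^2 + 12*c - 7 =-5*c^2 + 7*c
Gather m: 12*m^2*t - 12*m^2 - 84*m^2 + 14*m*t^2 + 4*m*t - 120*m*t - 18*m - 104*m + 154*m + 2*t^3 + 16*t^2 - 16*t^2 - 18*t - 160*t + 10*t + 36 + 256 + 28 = m^2*(12*t - 96) + m*(14*t^2 - 116*t + 32) + 2*t^3 - 168*t + 320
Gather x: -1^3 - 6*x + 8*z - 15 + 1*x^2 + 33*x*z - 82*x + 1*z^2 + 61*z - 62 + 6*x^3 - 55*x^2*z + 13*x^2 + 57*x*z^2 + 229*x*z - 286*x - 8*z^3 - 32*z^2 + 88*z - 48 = 6*x^3 + x^2*(14 - 55*z) + x*(57*z^2 + 262*z - 374) - 8*z^3 - 31*z^2 + 157*z - 126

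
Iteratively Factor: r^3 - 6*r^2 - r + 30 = (r + 2)*(r^2 - 8*r + 15) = (r - 3)*(r + 2)*(r - 5)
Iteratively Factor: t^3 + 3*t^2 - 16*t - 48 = (t + 3)*(t^2 - 16) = (t - 4)*(t + 3)*(t + 4)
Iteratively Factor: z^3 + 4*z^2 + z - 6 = (z + 3)*(z^2 + z - 2) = (z + 2)*(z + 3)*(z - 1)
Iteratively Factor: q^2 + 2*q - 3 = (q + 3)*(q - 1)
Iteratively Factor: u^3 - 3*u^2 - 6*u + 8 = (u - 1)*(u^2 - 2*u - 8) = (u - 1)*(u + 2)*(u - 4)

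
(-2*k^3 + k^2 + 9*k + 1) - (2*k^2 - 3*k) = -2*k^3 - k^2 + 12*k + 1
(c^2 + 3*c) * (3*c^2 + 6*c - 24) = 3*c^4 + 15*c^3 - 6*c^2 - 72*c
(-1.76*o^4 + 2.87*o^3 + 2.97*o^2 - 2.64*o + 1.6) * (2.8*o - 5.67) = -4.928*o^5 + 18.0152*o^4 - 7.9569*o^3 - 24.2319*o^2 + 19.4488*o - 9.072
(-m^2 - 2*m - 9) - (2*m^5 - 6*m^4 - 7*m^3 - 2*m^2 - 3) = -2*m^5 + 6*m^4 + 7*m^3 + m^2 - 2*m - 6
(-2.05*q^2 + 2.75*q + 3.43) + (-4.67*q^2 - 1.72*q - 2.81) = -6.72*q^2 + 1.03*q + 0.62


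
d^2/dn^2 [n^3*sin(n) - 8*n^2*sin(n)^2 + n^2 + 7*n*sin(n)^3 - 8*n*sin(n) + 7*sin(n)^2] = -n^3*sin(n) + 6*n^2*cos(n) - 16*n^2*cos(2*n) + 35*n*sin(n)/4 - 32*n*sin(2*n) + 63*n*sin(3*n)/4 - 11*cos(n)/2 + 22*cos(2*n) - 21*cos(3*n)/2 - 6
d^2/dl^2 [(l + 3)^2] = 2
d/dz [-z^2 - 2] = -2*z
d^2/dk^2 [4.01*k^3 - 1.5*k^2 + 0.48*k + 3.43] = 24.06*k - 3.0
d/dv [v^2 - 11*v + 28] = 2*v - 11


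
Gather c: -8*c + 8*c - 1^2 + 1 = 0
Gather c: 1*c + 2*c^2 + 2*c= 2*c^2 + 3*c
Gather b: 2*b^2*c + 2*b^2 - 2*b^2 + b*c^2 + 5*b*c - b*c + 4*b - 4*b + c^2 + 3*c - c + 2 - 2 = 2*b^2*c + b*(c^2 + 4*c) + c^2 + 2*c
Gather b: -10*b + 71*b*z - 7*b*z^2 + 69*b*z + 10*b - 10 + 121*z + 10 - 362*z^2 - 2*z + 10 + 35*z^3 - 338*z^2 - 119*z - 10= b*(-7*z^2 + 140*z) + 35*z^3 - 700*z^2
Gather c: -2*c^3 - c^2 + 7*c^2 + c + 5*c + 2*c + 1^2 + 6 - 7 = -2*c^3 + 6*c^2 + 8*c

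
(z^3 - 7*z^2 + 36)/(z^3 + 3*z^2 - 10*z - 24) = (z - 6)/(z + 4)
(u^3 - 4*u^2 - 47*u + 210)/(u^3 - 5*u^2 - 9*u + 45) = (u^2 + u - 42)/(u^2 - 9)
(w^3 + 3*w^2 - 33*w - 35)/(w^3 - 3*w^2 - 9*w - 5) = (w + 7)/(w + 1)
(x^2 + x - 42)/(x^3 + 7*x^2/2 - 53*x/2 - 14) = 2*(x - 6)/(2*x^2 - 7*x - 4)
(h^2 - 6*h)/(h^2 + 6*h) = (h - 6)/(h + 6)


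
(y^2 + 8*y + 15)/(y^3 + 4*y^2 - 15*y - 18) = (y^2 + 8*y + 15)/(y^3 + 4*y^2 - 15*y - 18)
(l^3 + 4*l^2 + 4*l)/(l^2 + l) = (l^2 + 4*l + 4)/(l + 1)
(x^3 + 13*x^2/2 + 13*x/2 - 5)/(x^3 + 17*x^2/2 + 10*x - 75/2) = (2*x^2 + 3*x - 2)/(2*x^2 + 7*x - 15)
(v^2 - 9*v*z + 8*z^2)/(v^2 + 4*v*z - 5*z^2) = (v - 8*z)/(v + 5*z)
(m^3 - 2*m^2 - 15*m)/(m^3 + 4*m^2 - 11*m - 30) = m*(m^2 - 2*m - 15)/(m^3 + 4*m^2 - 11*m - 30)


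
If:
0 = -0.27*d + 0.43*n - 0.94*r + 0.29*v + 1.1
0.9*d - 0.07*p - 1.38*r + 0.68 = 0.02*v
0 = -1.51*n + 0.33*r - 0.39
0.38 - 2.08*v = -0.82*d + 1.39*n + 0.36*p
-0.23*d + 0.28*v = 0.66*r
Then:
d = 1.75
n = 1.00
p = -85.36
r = 5.75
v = 14.98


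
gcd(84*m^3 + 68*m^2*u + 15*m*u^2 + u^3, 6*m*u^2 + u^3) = 6*m + u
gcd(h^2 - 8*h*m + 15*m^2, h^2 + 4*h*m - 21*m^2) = h - 3*m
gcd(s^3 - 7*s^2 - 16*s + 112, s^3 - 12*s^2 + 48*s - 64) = s - 4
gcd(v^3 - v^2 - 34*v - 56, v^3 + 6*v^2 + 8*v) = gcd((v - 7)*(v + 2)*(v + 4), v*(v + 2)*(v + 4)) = v^2 + 6*v + 8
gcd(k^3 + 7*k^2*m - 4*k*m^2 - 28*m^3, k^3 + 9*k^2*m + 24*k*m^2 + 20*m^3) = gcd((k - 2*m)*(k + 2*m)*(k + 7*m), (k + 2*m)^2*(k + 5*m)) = k + 2*m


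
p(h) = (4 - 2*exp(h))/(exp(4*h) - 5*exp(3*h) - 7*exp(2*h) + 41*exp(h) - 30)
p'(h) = (4 - 2*exp(h))*(-4*exp(4*h) + 15*exp(3*h) + 14*exp(2*h) - 41*exp(h))/(exp(4*h) - 5*exp(3*h) - 7*exp(2*h) + 41*exp(h) - 30)^2 - 2*exp(h)/(exp(4*h) - 5*exp(3*h) - 7*exp(2*h) + 41*exp(h) - 30) = (6*exp(2*h) - 12*exp(h) - 26)*exp(h)/(exp(6*h) - 6*exp(5*h) - 17*exp(4*h) + 108*exp(3*h) + 79*exp(2*h) - 390*exp(h) + 225)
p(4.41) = -0.00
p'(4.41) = 0.00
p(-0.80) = -0.23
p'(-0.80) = -0.18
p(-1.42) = -0.17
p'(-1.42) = -0.05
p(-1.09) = -0.19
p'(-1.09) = -0.09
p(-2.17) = -0.15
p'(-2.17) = -0.02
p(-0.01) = -12.56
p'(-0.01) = -1249.98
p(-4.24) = -0.14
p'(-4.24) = -0.00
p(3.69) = -0.00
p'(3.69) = 0.00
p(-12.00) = -0.13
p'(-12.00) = 0.00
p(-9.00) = -0.13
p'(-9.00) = 0.00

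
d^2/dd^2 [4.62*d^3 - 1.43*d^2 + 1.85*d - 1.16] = 27.72*d - 2.86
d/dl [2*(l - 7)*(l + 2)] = 4*l - 10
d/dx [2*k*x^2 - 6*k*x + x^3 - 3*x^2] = 4*k*x - 6*k + 3*x^2 - 6*x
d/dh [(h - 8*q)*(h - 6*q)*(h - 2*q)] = 3*h^2 - 32*h*q + 76*q^2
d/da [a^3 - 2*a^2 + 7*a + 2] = 3*a^2 - 4*a + 7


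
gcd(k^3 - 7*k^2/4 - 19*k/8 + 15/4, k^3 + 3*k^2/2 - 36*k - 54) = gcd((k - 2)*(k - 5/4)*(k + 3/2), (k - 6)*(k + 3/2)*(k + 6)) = k + 3/2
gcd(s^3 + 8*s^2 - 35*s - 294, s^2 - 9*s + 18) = s - 6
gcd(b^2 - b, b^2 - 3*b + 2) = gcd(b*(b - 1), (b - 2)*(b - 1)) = b - 1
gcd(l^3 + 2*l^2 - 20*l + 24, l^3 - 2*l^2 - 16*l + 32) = l - 2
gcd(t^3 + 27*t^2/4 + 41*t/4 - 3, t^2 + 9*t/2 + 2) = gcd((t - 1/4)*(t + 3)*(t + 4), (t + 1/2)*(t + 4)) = t + 4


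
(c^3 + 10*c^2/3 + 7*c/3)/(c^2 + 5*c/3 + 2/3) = c*(3*c + 7)/(3*c + 2)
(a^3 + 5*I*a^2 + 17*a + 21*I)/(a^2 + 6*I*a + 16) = (a^3 + 5*I*a^2 + 17*a + 21*I)/(a^2 + 6*I*a + 16)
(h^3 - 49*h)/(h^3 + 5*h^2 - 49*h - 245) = h/(h + 5)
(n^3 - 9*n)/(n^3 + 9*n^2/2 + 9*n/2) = 2*(n - 3)/(2*n + 3)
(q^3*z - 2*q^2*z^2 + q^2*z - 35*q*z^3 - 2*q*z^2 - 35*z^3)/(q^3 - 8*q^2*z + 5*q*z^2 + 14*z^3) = z*(-q^2 - 5*q*z - q - 5*z)/(-q^2 + q*z + 2*z^2)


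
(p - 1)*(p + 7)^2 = p^3 + 13*p^2 + 35*p - 49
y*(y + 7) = y^2 + 7*y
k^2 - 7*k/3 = k*(k - 7/3)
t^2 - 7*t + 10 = (t - 5)*(t - 2)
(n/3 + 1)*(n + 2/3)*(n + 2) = n^3/3 + 17*n^2/9 + 28*n/9 + 4/3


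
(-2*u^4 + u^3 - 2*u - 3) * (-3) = 6*u^4 - 3*u^3 + 6*u + 9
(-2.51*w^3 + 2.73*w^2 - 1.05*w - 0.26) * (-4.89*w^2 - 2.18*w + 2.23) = 12.2739*w^5 - 7.8779*w^4 - 6.4142*w^3 + 9.6483*w^2 - 1.7747*w - 0.5798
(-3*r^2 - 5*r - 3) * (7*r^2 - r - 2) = -21*r^4 - 32*r^3 - 10*r^2 + 13*r + 6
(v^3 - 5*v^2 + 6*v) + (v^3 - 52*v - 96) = 2*v^3 - 5*v^2 - 46*v - 96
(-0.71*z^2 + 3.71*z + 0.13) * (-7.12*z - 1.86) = 5.0552*z^3 - 25.0946*z^2 - 7.8262*z - 0.2418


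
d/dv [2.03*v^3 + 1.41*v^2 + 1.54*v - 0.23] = 6.09*v^2 + 2.82*v + 1.54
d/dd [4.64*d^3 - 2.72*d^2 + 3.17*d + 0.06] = 13.92*d^2 - 5.44*d + 3.17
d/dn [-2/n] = 2/n^2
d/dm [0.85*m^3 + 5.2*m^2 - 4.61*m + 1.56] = 2.55*m^2 + 10.4*m - 4.61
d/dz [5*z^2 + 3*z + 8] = 10*z + 3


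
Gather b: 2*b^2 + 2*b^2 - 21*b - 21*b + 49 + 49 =4*b^2 - 42*b + 98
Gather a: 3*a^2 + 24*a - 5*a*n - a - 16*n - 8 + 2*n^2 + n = 3*a^2 + a*(23 - 5*n) + 2*n^2 - 15*n - 8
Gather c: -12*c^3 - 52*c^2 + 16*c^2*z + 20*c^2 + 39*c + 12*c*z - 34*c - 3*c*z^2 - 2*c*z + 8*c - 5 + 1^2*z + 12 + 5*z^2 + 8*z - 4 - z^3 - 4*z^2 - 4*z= -12*c^3 + c^2*(16*z - 32) + c*(-3*z^2 + 10*z + 13) - z^3 + z^2 + 5*z + 3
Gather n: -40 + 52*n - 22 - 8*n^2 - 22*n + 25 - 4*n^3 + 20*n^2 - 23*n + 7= -4*n^3 + 12*n^2 + 7*n - 30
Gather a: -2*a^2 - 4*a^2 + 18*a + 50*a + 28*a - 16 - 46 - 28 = -6*a^2 + 96*a - 90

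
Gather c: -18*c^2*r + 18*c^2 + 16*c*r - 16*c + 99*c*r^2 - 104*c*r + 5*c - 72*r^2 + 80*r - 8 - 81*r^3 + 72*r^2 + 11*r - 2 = c^2*(18 - 18*r) + c*(99*r^2 - 88*r - 11) - 81*r^3 + 91*r - 10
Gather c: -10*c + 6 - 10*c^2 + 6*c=-10*c^2 - 4*c + 6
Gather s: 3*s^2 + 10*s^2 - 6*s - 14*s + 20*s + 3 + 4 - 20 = 13*s^2 - 13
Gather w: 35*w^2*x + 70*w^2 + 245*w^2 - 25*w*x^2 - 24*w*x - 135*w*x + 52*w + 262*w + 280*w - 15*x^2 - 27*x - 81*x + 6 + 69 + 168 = w^2*(35*x + 315) + w*(-25*x^2 - 159*x + 594) - 15*x^2 - 108*x + 243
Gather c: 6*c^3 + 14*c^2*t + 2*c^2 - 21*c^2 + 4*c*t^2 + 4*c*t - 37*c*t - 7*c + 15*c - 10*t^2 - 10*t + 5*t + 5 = 6*c^3 + c^2*(14*t - 19) + c*(4*t^2 - 33*t + 8) - 10*t^2 - 5*t + 5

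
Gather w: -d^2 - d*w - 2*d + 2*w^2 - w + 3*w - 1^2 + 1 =-d^2 - 2*d + 2*w^2 + w*(2 - d)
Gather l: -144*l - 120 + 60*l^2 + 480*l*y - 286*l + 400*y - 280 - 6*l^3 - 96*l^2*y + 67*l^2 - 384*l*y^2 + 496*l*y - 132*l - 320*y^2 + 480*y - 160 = -6*l^3 + l^2*(127 - 96*y) + l*(-384*y^2 + 976*y - 562) - 320*y^2 + 880*y - 560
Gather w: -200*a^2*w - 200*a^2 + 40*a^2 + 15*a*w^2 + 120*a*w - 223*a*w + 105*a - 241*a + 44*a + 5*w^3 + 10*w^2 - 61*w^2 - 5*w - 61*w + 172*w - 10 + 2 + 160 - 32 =-160*a^2 - 92*a + 5*w^3 + w^2*(15*a - 51) + w*(-200*a^2 - 103*a + 106) + 120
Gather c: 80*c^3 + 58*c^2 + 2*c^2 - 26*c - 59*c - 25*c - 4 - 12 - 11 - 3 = 80*c^3 + 60*c^2 - 110*c - 30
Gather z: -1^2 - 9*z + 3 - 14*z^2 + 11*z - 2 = -14*z^2 + 2*z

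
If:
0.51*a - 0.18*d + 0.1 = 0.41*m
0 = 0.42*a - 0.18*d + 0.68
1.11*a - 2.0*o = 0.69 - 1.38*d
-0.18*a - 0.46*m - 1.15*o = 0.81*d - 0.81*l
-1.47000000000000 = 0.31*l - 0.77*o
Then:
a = -14.11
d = -29.14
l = -74.98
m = -4.51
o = -28.28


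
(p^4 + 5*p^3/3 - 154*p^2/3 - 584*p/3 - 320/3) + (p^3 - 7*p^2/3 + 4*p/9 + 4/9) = p^4 + 8*p^3/3 - 161*p^2/3 - 1748*p/9 - 956/9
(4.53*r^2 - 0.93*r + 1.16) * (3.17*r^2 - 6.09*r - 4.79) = 14.3601*r^4 - 30.5358*r^3 - 12.3578*r^2 - 2.6097*r - 5.5564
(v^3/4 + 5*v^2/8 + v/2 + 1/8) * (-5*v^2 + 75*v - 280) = -5*v^5/4 + 125*v^4/8 - 205*v^3/8 - 1105*v^2/8 - 1045*v/8 - 35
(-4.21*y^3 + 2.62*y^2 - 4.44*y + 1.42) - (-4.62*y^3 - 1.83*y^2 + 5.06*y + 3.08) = 0.41*y^3 + 4.45*y^2 - 9.5*y - 1.66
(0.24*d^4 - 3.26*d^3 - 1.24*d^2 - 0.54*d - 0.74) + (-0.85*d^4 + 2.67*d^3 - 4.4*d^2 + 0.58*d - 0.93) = -0.61*d^4 - 0.59*d^3 - 5.64*d^2 + 0.0399999999999999*d - 1.67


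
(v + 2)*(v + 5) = v^2 + 7*v + 10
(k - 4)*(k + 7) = k^2 + 3*k - 28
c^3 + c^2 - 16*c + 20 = (c - 2)^2*(c + 5)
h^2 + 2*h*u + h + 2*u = (h + 1)*(h + 2*u)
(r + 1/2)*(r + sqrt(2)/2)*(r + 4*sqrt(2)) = r^3 + r^2/2 + 9*sqrt(2)*r^2/2 + 9*sqrt(2)*r/4 + 4*r + 2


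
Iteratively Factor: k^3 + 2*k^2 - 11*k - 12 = (k + 4)*(k^2 - 2*k - 3) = (k + 1)*(k + 4)*(k - 3)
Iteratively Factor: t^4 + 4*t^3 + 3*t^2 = (t + 1)*(t^3 + 3*t^2) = (t + 1)*(t + 3)*(t^2) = t*(t + 1)*(t + 3)*(t)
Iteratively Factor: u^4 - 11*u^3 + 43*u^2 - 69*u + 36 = (u - 3)*(u^3 - 8*u^2 + 19*u - 12) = (u - 4)*(u - 3)*(u^2 - 4*u + 3) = (u - 4)*(u - 3)^2*(u - 1)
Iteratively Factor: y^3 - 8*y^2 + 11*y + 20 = (y + 1)*(y^2 - 9*y + 20) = (y - 4)*(y + 1)*(y - 5)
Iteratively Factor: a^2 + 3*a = (a + 3)*(a)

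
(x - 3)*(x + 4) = x^2 + x - 12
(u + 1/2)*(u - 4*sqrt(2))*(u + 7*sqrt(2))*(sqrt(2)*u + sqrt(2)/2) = sqrt(2)*u^4 + sqrt(2)*u^3 + 6*u^3 - 223*sqrt(2)*u^2/4 + 6*u^2 - 56*sqrt(2)*u + 3*u/2 - 14*sqrt(2)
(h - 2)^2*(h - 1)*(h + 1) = h^4 - 4*h^3 + 3*h^2 + 4*h - 4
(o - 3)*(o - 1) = o^2 - 4*o + 3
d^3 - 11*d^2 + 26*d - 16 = (d - 8)*(d - 2)*(d - 1)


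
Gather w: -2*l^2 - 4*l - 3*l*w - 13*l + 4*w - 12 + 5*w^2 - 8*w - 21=-2*l^2 - 17*l + 5*w^2 + w*(-3*l - 4) - 33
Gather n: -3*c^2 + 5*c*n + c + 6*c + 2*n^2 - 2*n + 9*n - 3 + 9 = -3*c^2 + 7*c + 2*n^2 + n*(5*c + 7) + 6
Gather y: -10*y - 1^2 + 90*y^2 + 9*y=90*y^2 - y - 1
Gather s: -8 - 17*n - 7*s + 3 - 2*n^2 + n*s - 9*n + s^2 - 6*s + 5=-2*n^2 - 26*n + s^2 + s*(n - 13)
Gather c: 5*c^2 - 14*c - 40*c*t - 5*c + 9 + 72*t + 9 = 5*c^2 + c*(-40*t - 19) + 72*t + 18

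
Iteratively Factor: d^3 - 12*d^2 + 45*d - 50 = (d - 5)*(d^2 - 7*d + 10) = (d - 5)^2*(d - 2)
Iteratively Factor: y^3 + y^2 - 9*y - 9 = (y + 3)*(y^2 - 2*y - 3) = (y + 1)*(y + 3)*(y - 3)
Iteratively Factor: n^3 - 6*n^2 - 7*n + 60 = (n + 3)*(n^2 - 9*n + 20) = (n - 4)*(n + 3)*(n - 5)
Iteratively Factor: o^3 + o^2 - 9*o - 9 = (o + 3)*(o^2 - 2*o - 3) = (o - 3)*(o + 3)*(o + 1)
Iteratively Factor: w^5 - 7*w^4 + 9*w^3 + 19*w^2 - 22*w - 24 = (w - 2)*(w^4 - 5*w^3 - w^2 + 17*w + 12) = (w - 2)*(w + 1)*(w^3 - 6*w^2 + 5*w + 12) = (w - 4)*(w - 2)*(w + 1)*(w^2 - 2*w - 3) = (w - 4)*(w - 3)*(w - 2)*(w + 1)*(w + 1)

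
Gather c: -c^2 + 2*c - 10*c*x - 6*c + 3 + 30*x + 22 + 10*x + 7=-c^2 + c*(-10*x - 4) + 40*x + 32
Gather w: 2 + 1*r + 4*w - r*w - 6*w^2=r - 6*w^2 + w*(4 - r) + 2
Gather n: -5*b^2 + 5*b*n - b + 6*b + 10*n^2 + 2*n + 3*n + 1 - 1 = -5*b^2 + 5*b + 10*n^2 + n*(5*b + 5)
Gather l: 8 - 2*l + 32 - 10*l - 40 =-12*l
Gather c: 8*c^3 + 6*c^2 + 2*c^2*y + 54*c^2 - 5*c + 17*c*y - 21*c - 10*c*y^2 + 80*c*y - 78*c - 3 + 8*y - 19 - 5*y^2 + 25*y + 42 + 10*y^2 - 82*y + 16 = 8*c^3 + c^2*(2*y + 60) + c*(-10*y^2 + 97*y - 104) + 5*y^2 - 49*y + 36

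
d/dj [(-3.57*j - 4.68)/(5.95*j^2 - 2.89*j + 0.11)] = (21.2415*j^2 + 55.692*j - 13.9179)/(35.4025*j^4 - 34.391*j^3 + 9.6611*j^2 - 0.6358*j + 0.0121)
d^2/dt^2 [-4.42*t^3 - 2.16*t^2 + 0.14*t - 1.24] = -26.52*t - 4.32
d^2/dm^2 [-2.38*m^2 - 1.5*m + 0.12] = -4.76000000000000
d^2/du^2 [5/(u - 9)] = 10/(u - 9)^3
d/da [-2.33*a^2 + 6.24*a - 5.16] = 6.24 - 4.66*a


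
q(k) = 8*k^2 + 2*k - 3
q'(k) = 16*k + 2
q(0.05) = -2.88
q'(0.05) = 2.80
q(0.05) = -2.88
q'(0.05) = 2.80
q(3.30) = 90.72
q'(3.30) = 54.80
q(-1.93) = 22.94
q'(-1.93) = -28.88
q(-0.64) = -1.00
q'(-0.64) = -8.24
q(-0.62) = -1.16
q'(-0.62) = -7.92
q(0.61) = 1.20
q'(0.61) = 11.76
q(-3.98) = 115.76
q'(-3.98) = -61.68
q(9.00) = 663.00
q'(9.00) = 146.00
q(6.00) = 297.00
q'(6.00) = 98.00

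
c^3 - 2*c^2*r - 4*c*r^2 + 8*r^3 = (c - 2*r)^2*(c + 2*r)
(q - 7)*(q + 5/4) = q^2 - 23*q/4 - 35/4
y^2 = y^2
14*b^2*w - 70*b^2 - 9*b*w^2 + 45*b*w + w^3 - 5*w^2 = (-7*b + w)*(-2*b + w)*(w - 5)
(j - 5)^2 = j^2 - 10*j + 25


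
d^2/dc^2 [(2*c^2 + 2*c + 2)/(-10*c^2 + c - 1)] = 4*(-110*c^3 - 270*c^2 + 60*c + 7)/(1000*c^6 - 300*c^5 + 330*c^4 - 61*c^3 + 33*c^2 - 3*c + 1)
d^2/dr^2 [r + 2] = 0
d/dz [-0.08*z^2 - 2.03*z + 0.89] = -0.16*z - 2.03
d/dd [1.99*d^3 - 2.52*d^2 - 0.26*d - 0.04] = 5.97*d^2 - 5.04*d - 0.26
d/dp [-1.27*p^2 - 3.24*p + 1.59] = -2.54*p - 3.24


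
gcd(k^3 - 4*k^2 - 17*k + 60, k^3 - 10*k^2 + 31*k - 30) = k^2 - 8*k + 15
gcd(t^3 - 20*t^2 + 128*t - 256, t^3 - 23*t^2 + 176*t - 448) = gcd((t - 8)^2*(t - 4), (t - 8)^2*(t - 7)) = t^2 - 16*t + 64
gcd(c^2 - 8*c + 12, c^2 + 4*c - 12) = c - 2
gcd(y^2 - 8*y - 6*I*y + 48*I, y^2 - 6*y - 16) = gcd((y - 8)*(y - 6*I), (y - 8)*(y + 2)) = y - 8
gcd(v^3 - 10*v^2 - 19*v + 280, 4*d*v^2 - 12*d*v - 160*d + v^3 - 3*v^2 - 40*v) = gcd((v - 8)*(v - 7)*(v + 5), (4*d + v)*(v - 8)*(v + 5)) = v^2 - 3*v - 40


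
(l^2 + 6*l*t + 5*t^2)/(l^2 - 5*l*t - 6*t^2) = (-l - 5*t)/(-l + 6*t)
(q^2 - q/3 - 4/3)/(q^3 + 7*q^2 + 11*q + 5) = (q - 4/3)/(q^2 + 6*q + 5)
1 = 1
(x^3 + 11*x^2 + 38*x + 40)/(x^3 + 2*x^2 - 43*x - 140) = (x + 2)/(x - 7)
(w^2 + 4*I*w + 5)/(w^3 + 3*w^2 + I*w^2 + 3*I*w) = (w^2 + 4*I*w + 5)/(w*(w^2 + w*(3 + I) + 3*I))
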